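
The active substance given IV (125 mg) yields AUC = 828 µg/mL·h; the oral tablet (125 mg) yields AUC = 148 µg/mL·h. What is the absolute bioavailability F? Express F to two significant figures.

F = (AUC_ev / D_ev) / (AUC_iv / D_iv)
  = (148/125) / (828/125)
  = 1.184 / 6.624 = 0.1787

F = 0.18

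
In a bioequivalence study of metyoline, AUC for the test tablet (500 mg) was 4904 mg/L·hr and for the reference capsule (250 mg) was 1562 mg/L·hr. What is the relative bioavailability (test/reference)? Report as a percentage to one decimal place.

F_rel = 157.0%

F_rel = (AUC_test/D_test) / (AUC_ref/D_ref)
      = (4904/500) / (1562/250)
      = 9.808 / 6.248 = 1.5698 = 156.98%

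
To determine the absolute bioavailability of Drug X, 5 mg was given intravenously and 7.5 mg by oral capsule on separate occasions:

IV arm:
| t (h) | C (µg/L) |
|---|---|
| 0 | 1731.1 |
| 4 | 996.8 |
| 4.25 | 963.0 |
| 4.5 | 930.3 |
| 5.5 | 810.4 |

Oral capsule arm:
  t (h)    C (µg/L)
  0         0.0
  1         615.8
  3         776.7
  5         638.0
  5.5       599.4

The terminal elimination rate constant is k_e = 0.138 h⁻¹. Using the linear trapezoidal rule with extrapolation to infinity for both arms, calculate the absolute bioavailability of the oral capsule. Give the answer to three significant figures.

F = 0.408

Trapezoidal AUC_0→5.5 (IV):
  [0→4]: (1731.1+996.8)/2 × 4 = 5455.8
  [4→4.25]: (996.8+963.0)/2 × 0.25 = 244.975
  [4.25→4.5]: (963.0+930.3)/2 × 0.25 = 236.6625
  [4.5→5.5]: (930.3+810.4)/2 × 1 = 870.35
  Sum = 6807.7875 µg/L·h
IV tail: 810.4/0.138 = 5872.464; AUC_iv,0→∞ = 6807.7875 + 5872.464 = 12680.2515 µg/L·h
Trapezoidal AUC_0→5.5 (oral capsule):
  [0→1]: (0.0+615.8)/2 × 1 = 307.9
  [1→3]: (615.8+776.7)/2 × 2 = 1392.5
  [3→5]: (776.7+638.0)/2 × 2 = 1414.7
  [5→5.5]: (638.0+599.4)/2 × 0.5 = 309.35
  Sum = 3424.45 µg/L·h
oral capsule tail: 599.4/0.138 = 4343.478; AUC_ev,0→∞ = 3424.45 + 4343.478 = 7767.928 µg/L·h
F = (AUC_ev/D_ev)/(AUC_iv/D_iv) = (7767.928/7.5)/(12680.2515/5) = 1035.72/2536.0503 = 0.4084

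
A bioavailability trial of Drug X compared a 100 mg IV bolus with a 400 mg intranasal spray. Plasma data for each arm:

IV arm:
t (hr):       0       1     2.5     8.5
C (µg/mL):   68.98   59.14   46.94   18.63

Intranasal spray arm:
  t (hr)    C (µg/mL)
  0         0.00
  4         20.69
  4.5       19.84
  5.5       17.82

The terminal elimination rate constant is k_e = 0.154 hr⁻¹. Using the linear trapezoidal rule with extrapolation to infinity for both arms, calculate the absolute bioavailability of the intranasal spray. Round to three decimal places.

F = 0.101

Trapezoidal AUC_0→8.5 (IV):
  [0→1]: (68.98+59.14)/2 × 1 = 64.06
  [1→2.5]: (59.14+46.94)/2 × 1.5 = 79.56
  [2.5→8.5]: (46.94+18.63)/2 × 6 = 196.71
  Sum = 340.33 µg/mL·hr
IV tail: 18.63/0.154 = 120.974; AUC_iv,0→∞ = 340.33 + 120.974 = 461.304 µg/mL·hr
Trapezoidal AUC_0→5.5 (intranasal spray):
  [0→4]: (0.00+20.69)/2 × 4 = 41.38
  [4→4.5]: (20.69+19.84)/2 × 0.5 = 10.1325
  [4.5→5.5]: (19.84+17.82)/2 × 1 = 18.83
  Sum = 70.3425 µg/mL·hr
intranasal spray tail: 17.82/0.154 = 115.714; AUC_ev,0→∞ = 70.3425 + 115.714 = 186.0565 µg/mL·hr
F = (AUC_ev/D_ev)/(AUC_iv/D_iv) = (186.0565/400)/(461.304/100) = 0.46514125/4.61304 = 0.1008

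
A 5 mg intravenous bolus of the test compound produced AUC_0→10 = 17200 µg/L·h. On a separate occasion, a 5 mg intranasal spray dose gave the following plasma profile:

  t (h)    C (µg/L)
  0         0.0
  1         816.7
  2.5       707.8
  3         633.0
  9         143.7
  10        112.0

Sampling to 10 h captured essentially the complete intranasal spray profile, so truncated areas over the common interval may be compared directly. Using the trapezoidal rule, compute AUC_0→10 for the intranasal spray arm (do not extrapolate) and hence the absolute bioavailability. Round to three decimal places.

Trapezoidal AUC_0→10 (intranasal spray):
  [0→1]: (0.0+816.7)/2 × 1 = 408.35
  [1→2.5]: (816.7+707.8)/2 × 1.5 = 1143.375
  [2.5→3]: (707.8+633.0)/2 × 0.5 = 335.2
  [3→9]: (633.0+143.7)/2 × 6 = 2330.1
  [9→10]: (143.7+112.0)/2 × 1 = 127.85
  Sum = 4344.875 µg/L·h
F = (AUC_ev/D_ev)/(AUC_iv/D_iv) = (4344.875/5)/(17200/5) = 868.975/3440 = 0.2526

F = 0.253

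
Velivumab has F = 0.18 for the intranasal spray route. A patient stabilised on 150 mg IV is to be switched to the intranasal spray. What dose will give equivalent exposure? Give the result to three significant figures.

For equal systemic exposure: F × D_ev = D_iv
D_ev = D_iv / F = 150 / 0.18 = 833.333 mg

D_intranasal = 833 mg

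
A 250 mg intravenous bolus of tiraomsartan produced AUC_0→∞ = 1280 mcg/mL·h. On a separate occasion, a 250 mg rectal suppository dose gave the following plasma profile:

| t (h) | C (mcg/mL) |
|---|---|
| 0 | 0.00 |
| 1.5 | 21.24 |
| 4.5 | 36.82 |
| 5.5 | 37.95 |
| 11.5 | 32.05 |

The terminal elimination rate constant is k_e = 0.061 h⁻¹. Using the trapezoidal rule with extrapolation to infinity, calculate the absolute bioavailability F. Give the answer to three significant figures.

Trapezoidal AUC_0→11.5 (rectal suppository):
  [0→1.5]: (0.00+21.24)/2 × 1.5 = 15.93
  [1.5→4.5]: (21.24+36.82)/2 × 3 = 87.09
  [4.5→5.5]: (36.82+37.95)/2 × 1 = 37.385
  [5.5→11.5]: (37.95+32.05)/2 × 6 = 210.0
  Sum = 350.405 mcg/mL·h
Tail: C_last/k_e = 32.05/0.061 = 525.410
AUC_0→∞ (rectal suppository) = 350.405 + 525.410 = 875.815 mcg/mL·h
F = (AUC_ev/D_ev)/(AUC_iv/D_iv) = (875.815/250)/(1280/250) = 3.50326/5.12 = 0.6842

F = 0.684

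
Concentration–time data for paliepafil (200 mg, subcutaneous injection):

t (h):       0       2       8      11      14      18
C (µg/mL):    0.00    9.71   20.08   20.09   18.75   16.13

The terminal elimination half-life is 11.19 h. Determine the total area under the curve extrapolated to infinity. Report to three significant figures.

AUC = 548 µg/mL·h

Trapezoidal AUC_0→18:
  [0→2]: (0.00+9.71)/2 × 2 = 9.71
  [2→8]: (9.71+20.08)/2 × 6 = 89.37
  [8→11]: (20.08+20.09)/2 × 3 = 60.255
  [11→14]: (20.09+18.75)/2 × 3 = 58.26
  [14→18]: (18.75+16.13)/2 × 4 = 69.76
  Sum = 287.355 µg/mL·h
k_e = ln2 / t½ = 0.693147 / 11.19 = 0.0619 h^-1
Extrapolated tail: C_last / k_e = 16.13 / 0.0619 = 260.582
AUC_0→∞ = 287.355 + 260.582 = 547.937 µg/mL·h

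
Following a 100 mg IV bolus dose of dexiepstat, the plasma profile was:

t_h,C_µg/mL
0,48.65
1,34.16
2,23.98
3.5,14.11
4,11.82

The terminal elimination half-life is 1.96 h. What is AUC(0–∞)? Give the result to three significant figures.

AUC = 139 µg/mL·h

Trapezoidal AUC_0→4:
  [0→1]: (48.65+34.16)/2 × 1 = 41.405
  [1→2]: (34.16+23.98)/2 × 1 = 29.07
  [2→3.5]: (23.98+14.11)/2 × 1.5 = 28.5675
  [3.5→4]: (14.11+11.82)/2 × 0.5 = 6.4825
  Sum = 105.525 µg/mL·h
k_e = ln2 / t½ = 0.693147 / 1.96 = 0.3536 h^-1
Extrapolated tail: C_last / k_e = 11.82 / 0.3536 = 33.428
AUC_0→∞ = 105.525 + 33.428 = 138.953 µg/mL·h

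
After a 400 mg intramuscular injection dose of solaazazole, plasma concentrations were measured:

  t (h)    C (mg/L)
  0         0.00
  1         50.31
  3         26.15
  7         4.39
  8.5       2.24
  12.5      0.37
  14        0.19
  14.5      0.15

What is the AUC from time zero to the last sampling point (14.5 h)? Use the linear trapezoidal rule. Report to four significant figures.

Trapezoidal AUC_0→14.5:
  [0→1]: (0.00+50.31)/2 × 1 = 25.155
  [1→3]: (50.31+26.15)/2 × 2 = 76.46
  [3→7]: (26.15+4.39)/2 × 4 = 61.08
  [7→8.5]: (4.39+2.24)/2 × 1.5 = 4.9725
  [8.5→12.5]: (2.24+0.37)/2 × 4 = 5.22
  [12.5→14]: (0.37+0.19)/2 × 1.5 = 0.42
  [14→14.5]: (0.19+0.15)/2 × 0.5 = 0.085
  Sum = 173.3925 mg/L·h

AUC = 173.4 mg/L·h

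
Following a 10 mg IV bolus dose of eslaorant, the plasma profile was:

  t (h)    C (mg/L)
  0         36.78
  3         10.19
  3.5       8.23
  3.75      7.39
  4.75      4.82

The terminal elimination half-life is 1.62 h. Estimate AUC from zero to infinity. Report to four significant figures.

Trapezoidal AUC_0→4.75:
  [0→3]: (36.78+10.19)/2 × 3 = 70.455
  [3→3.5]: (10.19+8.23)/2 × 0.5 = 4.605
  [3.5→3.75]: (8.23+7.39)/2 × 0.25 = 1.9525
  [3.75→4.75]: (7.39+4.82)/2 × 1 = 6.105
  Sum = 83.1175 mg/L·h
k_e = ln2 / t½ = 0.693147 / 1.62 = 0.4279 h^-1
Extrapolated tail: C_last / k_e = 4.82 / 0.4279 = 11.264
AUC_0→∞ = 83.1175 + 11.264 = 94.3815 mg/L·h

AUC = 94.38 mg/L·h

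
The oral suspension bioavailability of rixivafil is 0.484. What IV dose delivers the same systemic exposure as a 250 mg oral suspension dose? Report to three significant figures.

D_iv = 121 mg

Systemic exposure from an extravascular dose = F × D_ev, so the equivalent IV dose is F × D_ev.
D_iv = F × D_ev = 0.484 × 250 = 121 mg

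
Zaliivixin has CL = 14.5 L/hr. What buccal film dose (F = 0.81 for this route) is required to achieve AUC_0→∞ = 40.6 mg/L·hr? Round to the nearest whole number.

Dose = CL × AUC_0→∞ / F
     = 14.5 × 40.6 / 0.81 = 726.79 mg

Dose = 727 mg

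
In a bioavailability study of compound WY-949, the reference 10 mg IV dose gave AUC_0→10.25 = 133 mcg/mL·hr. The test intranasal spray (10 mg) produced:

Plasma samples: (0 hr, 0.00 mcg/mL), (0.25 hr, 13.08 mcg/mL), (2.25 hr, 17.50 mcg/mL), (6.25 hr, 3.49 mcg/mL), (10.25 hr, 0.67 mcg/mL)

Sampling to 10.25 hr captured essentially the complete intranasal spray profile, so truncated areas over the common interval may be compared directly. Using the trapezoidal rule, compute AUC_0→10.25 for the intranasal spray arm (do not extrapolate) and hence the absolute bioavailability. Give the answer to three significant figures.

Trapezoidal AUC_0→10.25 (intranasal spray):
  [0→0.25]: (0.00+13.08)/2 × 0.25 = 1.635
  [0.25→2.25]: (13.08+17.50)/2 × 2 = 30.58
  [2.25→6.25]: (17.50+3.49)/2 × 4 = 41.98
  [6.25→10.25]: (3.49+0.67)/2 × 4 = 8.32
  Sum = 82.515 mcg/mL·hr
F = (AUC_ev/D_ev)/(AUC_iv/D_iv) = (82.515/10)/(133/10) = 8.2515/13.3 = 0.6204

F = 0.620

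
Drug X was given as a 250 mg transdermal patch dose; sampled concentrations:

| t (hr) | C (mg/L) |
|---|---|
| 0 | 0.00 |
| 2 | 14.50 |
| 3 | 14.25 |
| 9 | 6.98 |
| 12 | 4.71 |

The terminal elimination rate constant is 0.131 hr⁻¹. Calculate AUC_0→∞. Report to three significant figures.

Trapezoidal AUC_0→12:
  [0→2]: (0.00+14.50)/2 × 2 = 14.5
  [2→3]: (14.50+14.25)/2 × 1 = 14.375
  [3→9]: (14.25+6.98)/2 × 6 = 63.69
  [9→12]: (6.98+4.71)/2 × 3 = 17.535
  Sum = 110.1 mg/L·hr
Extrapolated tail: C_last / k_e = 4.71 / 0.131 = 35.954
AUC_0→∞ = 110.1 + 35.954 = 146.054 mg/L·hr

AUC = 146 mg/L·hr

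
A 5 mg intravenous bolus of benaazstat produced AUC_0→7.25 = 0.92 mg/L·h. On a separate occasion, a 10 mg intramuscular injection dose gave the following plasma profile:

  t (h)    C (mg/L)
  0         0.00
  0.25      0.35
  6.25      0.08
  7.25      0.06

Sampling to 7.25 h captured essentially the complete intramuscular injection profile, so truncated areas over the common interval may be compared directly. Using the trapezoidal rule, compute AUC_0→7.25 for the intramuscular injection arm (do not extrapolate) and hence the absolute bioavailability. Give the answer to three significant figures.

F = 0.763

Trapezoidal AUC_0→7.25 (intramuscular injection):
  [0→0.25]: (0.00+0.35)/2 × 0.25 = 0.04375
  [0.25→6.25]: (0.35+0.08)/2 × 6 = 1.29
  [6.25→7.25]: (0.08+0.06)/2 × 1 = 0.07
  Sum = 1.40375 mg/L·h
F = (AUC_ev/D_ev)/(AUC_iv/D_iv) = (1.40375/10)/(0.92/5) = 0.140375/0.184 = 0.7629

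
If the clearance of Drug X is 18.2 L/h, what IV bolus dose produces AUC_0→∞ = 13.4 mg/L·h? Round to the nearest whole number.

Dose = 244 mg

Dose_iv = CL × AUC_0→∞
     = 18.2 × 13.4 = 243.88 mg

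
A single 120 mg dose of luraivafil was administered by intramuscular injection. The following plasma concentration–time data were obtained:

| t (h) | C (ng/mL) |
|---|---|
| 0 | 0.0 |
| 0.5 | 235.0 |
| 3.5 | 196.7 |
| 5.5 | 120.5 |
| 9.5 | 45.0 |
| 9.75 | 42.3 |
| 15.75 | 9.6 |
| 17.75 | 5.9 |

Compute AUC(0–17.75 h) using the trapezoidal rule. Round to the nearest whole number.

Trapezoidal AUC_0→17.75:
  [0→0.5]: (0.0+235.0)/2 × 0.5 = 58.75
  [0.5→3.5]: (235.0+196.7)/2 × 3 = 647.55
  [3.5→5.5]: (196.7+120.5)/2 × 2 = 317.2
  [5.5→9.5]: (120.5+45.0)/2 × 4 = 331.0
  [9.5→9.75]: (45.0+42.3)/2 × 0.25 = 10.9125
  [9.75→15.75]: (42.3+9.6)/2 × 6 = 155.7
  [15.75→17.75]: (9.6+5.9)/2 × 2 = 15.5
  Sum = 1536.6125 ng/mL·h

AUC = 1537 ng/mL·h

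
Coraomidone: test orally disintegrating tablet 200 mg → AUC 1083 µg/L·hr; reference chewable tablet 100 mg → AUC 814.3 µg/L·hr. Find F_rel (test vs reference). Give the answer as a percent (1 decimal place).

F_rel = (AUC_test/D_test) / (AUC_ref/D_ref)
      = (1083/200) / (814.3/100)
      = 5.415 / 8.143 = 0.6650 = 66.50%

F_rel = 66.5%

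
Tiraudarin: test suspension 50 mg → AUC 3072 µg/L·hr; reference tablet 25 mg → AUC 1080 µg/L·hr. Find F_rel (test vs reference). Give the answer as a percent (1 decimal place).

F_rel = 142.2%

F_rel = (AUC_test/D_test) / (AUC_ref/D_ref)
      = (3072/50) / (1080/25)
      = 61.44 / 43.2 = 1.4222 = 142.22%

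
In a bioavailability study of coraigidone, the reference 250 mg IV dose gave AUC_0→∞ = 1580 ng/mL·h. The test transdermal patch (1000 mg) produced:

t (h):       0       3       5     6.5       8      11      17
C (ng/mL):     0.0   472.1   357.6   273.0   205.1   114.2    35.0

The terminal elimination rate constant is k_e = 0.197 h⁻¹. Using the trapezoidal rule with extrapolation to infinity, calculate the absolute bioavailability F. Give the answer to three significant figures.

F = 0.550

Trapezoidal AUC_0→17 (transdermal patch):
  [0→3]: (0.0+472.1)/2 × 3 = 708.15
  [3→5]: (472.1+357.6)/2 × 2 = 829.7
  [5→6.5]: (357.6+273.0)/2 × 1.5 = 472.95
  [6.5→8]: (273.0+205.1)/2 × 1.5 = 358.575
  [8→11]: (205.1+114.2)/2 × 3 = 478.95
  [11→17]: (114.2+35.0)/2 × 6 = 447.6
  Sum = 3295.925 ng/mL·h
Tail: C_last/k_e = 35.0/0.197 = 177.665
AUC_0→∞ (transdermal patch) = 3295.925 + 177.665 = 3473.59 ng/mL·h
F = (AUC_ev/D_ev)/(AUC_iv/D_iv) = (3473.59/1000)/(1580/250) = 3.47359/6.32 = 0.5496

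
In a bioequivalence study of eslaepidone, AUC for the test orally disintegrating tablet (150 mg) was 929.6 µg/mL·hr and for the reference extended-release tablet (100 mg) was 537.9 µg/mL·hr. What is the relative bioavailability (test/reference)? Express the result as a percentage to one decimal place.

F_rel = (AUC_test/D_test) / (AUC_ref/D_ref)
      = (929.6/150) / (537.9/100)
      = 6.19733 / 5.379 = 1.1521 = 115.21%

F_rel = 115.2%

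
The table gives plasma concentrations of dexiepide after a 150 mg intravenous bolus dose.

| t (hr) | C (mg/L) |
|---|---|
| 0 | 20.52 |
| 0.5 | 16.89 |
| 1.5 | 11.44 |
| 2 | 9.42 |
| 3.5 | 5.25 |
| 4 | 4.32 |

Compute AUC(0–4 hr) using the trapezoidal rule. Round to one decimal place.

Trapezoidal AUC_0→4:
  [0→0.5]: (20.52+16.89)/2 × 0.5 = 9.3525
  [0.5→1.5]: (16.89+11.44)/2 × 1 = 14.165
  [1.5→2]: (11.44+9.42)/2 × 0.5 = 5.215
  [2→3.5]: (9.42+5.25)/2 × 1.5 = 11.0025
  [3.5→4]: (5.25+4.32)/2 × 0.5 = 2.3925
  Sum = 42.1275 mg/L·hr

AUC = 42.1 mg/L·hr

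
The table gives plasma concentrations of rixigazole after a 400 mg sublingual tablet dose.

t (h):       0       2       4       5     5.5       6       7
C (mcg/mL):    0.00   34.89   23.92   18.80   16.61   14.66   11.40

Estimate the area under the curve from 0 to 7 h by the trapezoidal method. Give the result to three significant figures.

AUC = 145 mcg/mL·h

Trapezoidal AUC_0→7:
  [0→2]: (0.00+34.89)/2 × 2 = 34.89
  [2→4]: (34.89+23.92)/2 × 2 = 58.81
  [4→5]: (23.92+18.80)/2 × 1 = 21.36
  [5→5.5]: (18.80+16.61)/2 × 0.5 = 8.8525
  [5.5→6]: (16.61+14.66)/2 × 0.5 = 7.8175
  [6→7]: (14.66+11.40)/2 × 1 = 13.03
  Sum = 144.76 mcg/mL·h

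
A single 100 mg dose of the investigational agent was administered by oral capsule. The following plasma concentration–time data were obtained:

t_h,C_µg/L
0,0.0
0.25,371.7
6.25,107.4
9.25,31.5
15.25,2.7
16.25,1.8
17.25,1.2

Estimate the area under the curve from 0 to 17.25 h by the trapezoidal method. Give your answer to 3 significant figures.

AUC = 1800 µg/L·h

Trapezoidal AUC_0→17.25:
  [0→0.25]: (0.0+371.7)/2 × 0.25 = 46.4625
  [0.25→6.25]: (371.7+107.4)/2 × 6 = 1437.3
  [6.25→9.25]: (107.4+31.5)/2 × 3 = 208.35
  [9.25→15.25]: (31.5+2.7)/2 × 6 = 102.6
  [15.25→16.25]: (2.7+1.8)/2 × 1 = 2.25
  [16.25→17.25]: (1.8+1.2)/2 × 1 = 1.5
  Sum = 1798.4625 µg/L·h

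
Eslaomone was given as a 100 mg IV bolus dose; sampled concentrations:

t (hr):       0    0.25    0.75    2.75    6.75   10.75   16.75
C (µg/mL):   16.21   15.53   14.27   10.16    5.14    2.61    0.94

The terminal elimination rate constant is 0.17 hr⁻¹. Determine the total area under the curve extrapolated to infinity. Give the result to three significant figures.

Trapezoidal AUC_0→16.75:
  [0→0.25]: (16.21+15.53)/2 × 0.25 = 3.9675
  [0.25→0.75]: (15.53+14.27)/2 × 0.5 = 7.45
  [0.75→2.75]: (14.27+10.16)/2 × 2 = 24.43
  [2.75→6.75]: (10.16+5.14)/2 × 4 = 30.6
  [6.75→10.75]: (5.14+2.61)/2 × 4 = 15.5
  [10.75→16.75]: (2.61+0.94)/2 × 6 = 10.65
  Sum = 92.5975 µg/mL·hr
Extrapolated tail: C_last / k_e = 0.94 / 0.17 = 5.529
AUC_0→∞ = 92.5975 + 5.529 = 98.1265 µg/mL·hr

AUC = 98.1 µg/mL·hr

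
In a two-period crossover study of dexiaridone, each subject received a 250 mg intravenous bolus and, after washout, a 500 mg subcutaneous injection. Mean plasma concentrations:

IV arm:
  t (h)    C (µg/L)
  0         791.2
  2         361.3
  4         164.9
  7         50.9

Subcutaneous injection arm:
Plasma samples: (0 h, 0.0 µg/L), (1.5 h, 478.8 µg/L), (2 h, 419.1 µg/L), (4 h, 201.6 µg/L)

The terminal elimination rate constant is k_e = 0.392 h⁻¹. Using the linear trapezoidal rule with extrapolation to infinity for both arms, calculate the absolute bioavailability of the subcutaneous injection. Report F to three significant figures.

F = 0.403

Trapezoidal AUC_0→7 (IV):
  [0→2]: (791.2+361.3)/2 × 2 = 1152.5
  [2→4]: (361.3+164.9)/2 × 2 = 526.2
  [4→7]: (164.9+50.9)/2 × 3 = 323.7
  Sum = 2002.4 µg/L·h
IV tail: 50.9/0.392 = 129.847; AUC_iv,0→∞ = 2002.4 + 129.847 = 2132.247 µg/L·h
Trapezoidal AUC_0→4 (subcutaneous injection):
  [0→1.5]: (0.0+478.8)/2 × 1.5 = 359.1
  [1.5→2]: (478.8+419.1)/2 × 0.5 = 224.475
  [2→4]: (419.1+201.6)/2 × 2 = 620.7
  Sum = 1204.275 µg/L·h
subcutaneous injection tail: 201.6/0.392 = 514.286; AUC_ev,0→∞ = 1204.275 + 514.286 = 1718.561 µg/L·h
F = (AUC_ev/D_ev)/(AUC_iv/D_iv) = (1718.561/500)/(2132.247/250) = 3.437122/8.528988 = 0.4030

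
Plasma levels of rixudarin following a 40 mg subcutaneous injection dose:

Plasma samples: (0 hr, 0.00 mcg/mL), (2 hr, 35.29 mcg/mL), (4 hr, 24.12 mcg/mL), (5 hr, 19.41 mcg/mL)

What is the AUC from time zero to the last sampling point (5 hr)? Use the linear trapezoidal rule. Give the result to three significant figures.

AUC = 116 mcg/mL·hr

Trapezoidal AUC_0→5:
  [0→2]: (0.00+35.29)/2 × 2 = 35.29
  [2→4]: (35.29+24.12)/2 × 2 = 59.41
  [4→5]: (24.12+19.41)/2 × 1 = 21.765
  Sum = 116.465 mcg/mL·hr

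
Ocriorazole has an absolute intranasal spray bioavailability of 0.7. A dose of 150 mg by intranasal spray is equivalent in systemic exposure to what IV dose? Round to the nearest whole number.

D_iv = 105 mg

Systemic exposure from an extravascular dose = F × D_ev, so the equivalent IV dose is F × D_ev.
D_iv = F × D_ev = 0.7 × 150 = 105 mg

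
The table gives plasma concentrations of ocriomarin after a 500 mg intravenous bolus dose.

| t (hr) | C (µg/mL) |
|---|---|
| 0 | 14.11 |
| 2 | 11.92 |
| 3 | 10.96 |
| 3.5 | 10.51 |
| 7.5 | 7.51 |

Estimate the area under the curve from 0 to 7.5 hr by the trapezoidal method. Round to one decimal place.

Trapezoidal AUC_0→7.5:
  [0→2]: (14.11+11.92)/2 × 2 = 26.03
  [2→3]: (11.92+10.96)/2 × 1 = 11.44
  [3→3.5]: (10.96+10.51)/2 × 0.5 = 5.3675
  [3.5→7.5]: (10.51+7.51)/2 × 4 = 36.04
  Sum = 78.8775 µg/mL·hr

AUC = 78.9 µg/mL·hr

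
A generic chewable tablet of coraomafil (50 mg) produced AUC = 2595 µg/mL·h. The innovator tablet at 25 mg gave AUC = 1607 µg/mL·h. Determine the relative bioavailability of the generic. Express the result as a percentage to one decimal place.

F_rel = (AUC_test/D_test) / (AUC_ref/D_ref)
      = (2595/50) / (1607/25)
      = 51.9 / 64.28 = 0.8074 = 80.74%

F_rel = 80.7%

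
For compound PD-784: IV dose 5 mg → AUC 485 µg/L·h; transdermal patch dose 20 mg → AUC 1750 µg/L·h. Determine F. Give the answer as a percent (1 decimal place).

F = (AUC_ev / D_ev) / (AUC_iv / D_iv)
  = (1750/20) / (485/5)
  = 87.5 / 97 = 0.9021
  = 90.21%

F = 90.2%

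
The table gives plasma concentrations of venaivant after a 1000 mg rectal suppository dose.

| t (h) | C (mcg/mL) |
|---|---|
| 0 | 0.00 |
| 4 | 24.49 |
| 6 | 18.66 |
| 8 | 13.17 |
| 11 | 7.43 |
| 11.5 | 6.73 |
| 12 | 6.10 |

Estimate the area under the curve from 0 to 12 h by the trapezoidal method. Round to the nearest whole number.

Trapezoidal AUC_0→12:
  [0→4]: (0.00+24.49)/2 × 4 = 48.98
  [4→6]: (24.49+18.66)/2 × 2 = 43.15
  [6→8]: (18.66+13.17)/2 × 2 = 31.83
  [8→11]: (13.17+7.43)/2 × 3 = 30.9
  [11→11.5]: (7.43+6.73)/2 × 0.5 = 3.54
  [11.5→12]: (6.73+6.10)/2 × 0.5 = 3.2075
  Sum = 161.6075 mcg/mL·h

AUC = 162 mcg/mL·h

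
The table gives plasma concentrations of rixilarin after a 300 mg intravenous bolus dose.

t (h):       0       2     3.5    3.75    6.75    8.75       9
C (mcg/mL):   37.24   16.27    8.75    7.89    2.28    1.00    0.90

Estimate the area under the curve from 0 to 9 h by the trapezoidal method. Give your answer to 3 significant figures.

Trapezoidal AUC_0→9:
  [0→2]: (37.24+16.27)/2 × 2 = 53.51
  [2→3.5]: (16.27+8.75)/2 × 1.5 = 18.765
  [3.5→3.75]: (8.75+7.89)/2 × 0.25 = 2.08
  [3.75→6.75]: (7.89+2.28)/2 × 3 = 15.255
  [6.75→8.75]: (2.28+1.00)/2 × 2 = 3.28
  [8.75→9]: (1.00+0.90)/2 × 0.25 = 0.2375
  Sum = 93.1275 mcg/mL·h

AUC = 93.1 mcg/mL·h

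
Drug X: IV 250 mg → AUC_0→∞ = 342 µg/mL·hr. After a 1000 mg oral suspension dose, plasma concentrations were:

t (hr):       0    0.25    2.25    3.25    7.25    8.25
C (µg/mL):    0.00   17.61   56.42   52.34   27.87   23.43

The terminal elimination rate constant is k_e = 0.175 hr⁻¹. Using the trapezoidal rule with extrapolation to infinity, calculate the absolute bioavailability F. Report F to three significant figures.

F = 0.329

Trapezoidal AUC_0→8.25 (oral suspension):
  [0→0.25]: (0.00+17.61)/2 × 0.25 = 2.20125
  [0.25→2.25]: (17.61+56.42)/2 × 2 = 74.03
  [2.25→3.25]: (56.42+52.34)/2 × 1 = 54.38
  [3.25→7.25]: (52.34+27.87)/2 × 4 = 160.42
  [7.25→8.25]: (27.87+23.43)/2 × 1 = 25.65
  Sum = 316.68125 µg/mL·hr
Tail: C_last/k_e = 23.43/0.175 = 133.886
AUC_0→∞ (oral suspension) = 316.68125 + 133.886 = 450.56725 µg/mL·hr
F = (AUC_ev/D_ev)/(AUC_iv/D_iv) = (450.56725/1000)/(342/250) = 0.45056725/1.368 = 0.3294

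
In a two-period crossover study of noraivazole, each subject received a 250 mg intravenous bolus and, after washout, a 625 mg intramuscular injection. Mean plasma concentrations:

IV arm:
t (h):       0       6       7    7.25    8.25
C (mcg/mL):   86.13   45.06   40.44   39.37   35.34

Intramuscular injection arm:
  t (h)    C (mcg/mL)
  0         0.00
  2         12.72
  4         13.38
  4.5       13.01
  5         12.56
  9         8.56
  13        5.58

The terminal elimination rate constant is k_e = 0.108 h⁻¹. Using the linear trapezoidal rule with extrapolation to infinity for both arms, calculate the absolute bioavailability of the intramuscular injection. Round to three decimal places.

Trapezoidal AUC_0→8.25 (IV):
  [0→6]: (86.13+45.06)/2 × 6 = 393.57
  [6→7]: (45.06+40.44)/2 × 1 = 42.75
  [7→7.25]: (40.44+39.37)/2 × 0.25 = 9.97625
  [7.25→8.25]: (39.37+35.34)/2 × 1 = 37.355
  Sum = 483.65125 mcg/mL·h
IV tail: 35.34/0.108 = 327.222; AUC_iv,0→∞ = 483.65125 + 327.222 = 810.87325 mcg/mL·h
Trapezoidal AUC_0→13 (intramuscular injection):
  [0→2]: (0.00+12.72)/2 × 2 = 12.72
  [2→4]: (12.72+13.38)/2 × 2 = 26.1
  [4→4.5]: (13.38+13.01)/2 × 0.5 = 6.5975
  [4.5→5]: (13.01+12.56)/2 × 0.5 = 6.3925
  [5→9]: (12.56+8.56)/2 × 4 = 42.24
  [9→13]: (8.56+5.58)/2 × 4 = 28.28
  Sum = 122.33 mcg/mL·h
intramuscular injection tail: 5.58/0.108 = 51.667; AUC_ev,0→∞ = 122.33 + 51.667 = 173.997 mcg/mL·h
F = (AUC_ev/D_ev)/(AUC_iv/D_iv) = (173.997/625)/(810.87325/250) = 0.2783952/3.243493 = 0.0858

F = 0.086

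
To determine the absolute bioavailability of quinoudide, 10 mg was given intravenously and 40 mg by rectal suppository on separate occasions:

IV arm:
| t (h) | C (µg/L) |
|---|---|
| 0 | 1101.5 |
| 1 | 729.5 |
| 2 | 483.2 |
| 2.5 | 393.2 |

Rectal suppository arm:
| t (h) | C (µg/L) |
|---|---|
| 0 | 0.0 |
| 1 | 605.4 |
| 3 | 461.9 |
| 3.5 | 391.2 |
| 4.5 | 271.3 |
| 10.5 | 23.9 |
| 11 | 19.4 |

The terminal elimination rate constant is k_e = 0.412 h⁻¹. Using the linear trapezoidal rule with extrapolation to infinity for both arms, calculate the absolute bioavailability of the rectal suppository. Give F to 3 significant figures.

F = 0.265

Trapezoidal AUC_0→2.5 (IV):
  [0→1]: (1101.5+729.5)/2 × 1 = 915.5
  [1→2]: (729.5+483.2)/2 × 1 = 606.35
  [2→2.5]: (483.2+393.2)/2 × 0.5 = 219.1
  Sum = 1740.95 µg/L·h
IV tail: 393.2/0.412 = 954.369; AUC_iv,0→∞ = 1740.95 + 954.369 = 2695.319 µg/L·h
Trapezoidal AUC_0→11 (rectal suppository):
  [0→1]: (0.0+605.4)/2 × 1 = 302.7
  [1→3]: (605.4+461.9)/2 × 2 = 1067.3
  [3→3.5]: (461.9+391.2)/2 × 0.5 = 213.275
  [3.5→4.5]: (391.2+271.3)/2 × 1 = 331.25
  [4.5→10.5]: (271.3+23.9)/2 × 6 = 885.6
  [10.5→11]: (23.9+19.4)/2 × 0.5 = 10.825
  Sum = 2810.95 µg/L·h
rectal suppository tail: 19.4/0.412 = 47.087; AUC_ev,0→∞ = 2810.95 + 47.087 = 2858.037 µg/L·h
F = (AUC_ev/D_ev)/(AUC_iv/D_iv) = (2858.037/40)/(2695.319/10) = 71.450925/269.5319 = 0.2651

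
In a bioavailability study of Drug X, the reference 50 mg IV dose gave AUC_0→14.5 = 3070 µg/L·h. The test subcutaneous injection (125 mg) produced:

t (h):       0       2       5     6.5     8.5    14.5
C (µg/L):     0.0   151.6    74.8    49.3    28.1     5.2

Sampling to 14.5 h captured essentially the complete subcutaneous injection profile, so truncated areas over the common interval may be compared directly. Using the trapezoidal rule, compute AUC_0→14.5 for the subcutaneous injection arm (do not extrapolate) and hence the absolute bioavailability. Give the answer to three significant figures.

F = 0.0992

Trapezoidal AUC_0→14.5 (subcutaneous injection):
  [0→2]: (0.0+151.6)/2 × 2 = 151.6
  [2→5]: (151.6+74.8)/2 × 3 = 339.6
  [5→6.5]: (74.8+49.3)/2 × 1.5 = 93.075
  [6.5→8.5]: (49.3+28.1)/2 × 2 = 77.4
  [8.5→14.5]: (28.1+5.2)/2 × 6 = 99.9
  Sum = 761.575 µg/L·h
F = (AUC_ev/D_ev)/(AUC_iv/D_iv) = (761.575/125)/(3070/50) = 6.0926/61.4 = 0.0992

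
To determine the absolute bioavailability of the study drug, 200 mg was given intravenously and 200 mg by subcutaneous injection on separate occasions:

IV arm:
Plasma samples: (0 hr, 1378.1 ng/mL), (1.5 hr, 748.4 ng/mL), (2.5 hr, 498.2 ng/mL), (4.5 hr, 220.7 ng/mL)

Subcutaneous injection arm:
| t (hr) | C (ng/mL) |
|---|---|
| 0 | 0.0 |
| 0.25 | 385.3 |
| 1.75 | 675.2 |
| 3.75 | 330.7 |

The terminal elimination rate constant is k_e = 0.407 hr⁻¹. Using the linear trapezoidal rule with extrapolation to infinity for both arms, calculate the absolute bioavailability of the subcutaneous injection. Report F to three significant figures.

F = 0.765

Trapezoidal AUC_0→4.5 (IV):
  [0→1.5]: (1378.1+748.4)/2 × 1.5 = 1594.875
  [1.5→2.5]: (748.4+498.2)/2 × 1 = 623.3
  [2.5→4.5]: (498.2+220.7)/2 × 2 = 718.9
  Sum = 2937.075 ng/mL·hr
IV tail: 220.7/0.407 = 542.260; AUC_iv,0→∞ = 2937.075 + 542.260 = 3479.335 ng/mL·hr
Trapezoidal AUC_0→3.75 (subcutaneous injection):
  [0→0.25]: (0.0+385.3)/2 × 0.25 = 48.1625
  [0.25→1.75]: (385.3+675.2)/2 × 1.5 = 795.375
  [1.75→3.75]: (675.2+330.7)/2 × 2 = 1005.9
  Sum = 1849.4375 ng/mL·hr
subcutaneous injection tail: 330.7/0.407 = 812.531; AUC_ev,0→∞ = 1849.4375 + 812.531 = 2661.9685 ng/mL·hr
F = (AUC_ev/D_ev)/(AUC_iv/D_iv) = (2661.9685/200)/(3479.335/200) = 13.3098/17.396675 = 0.7651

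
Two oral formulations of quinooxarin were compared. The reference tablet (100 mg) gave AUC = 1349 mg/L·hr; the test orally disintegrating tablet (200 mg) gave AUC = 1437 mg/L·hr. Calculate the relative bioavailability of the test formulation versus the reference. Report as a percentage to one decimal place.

F_rel = 53.3%

F_rel = (AUC_test/D_test) / (AUC_ref/D_ref)
      = (1437/200) / (1349/100)
      = 7.185 / 13.49 = 0.5326 = 53.26%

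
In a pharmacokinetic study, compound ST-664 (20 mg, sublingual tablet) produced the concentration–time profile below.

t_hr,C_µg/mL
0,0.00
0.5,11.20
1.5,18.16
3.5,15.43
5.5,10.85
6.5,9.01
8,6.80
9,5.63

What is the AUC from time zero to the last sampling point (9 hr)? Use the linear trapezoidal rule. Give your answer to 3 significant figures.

Trapezoidal AUC_0→9:
  [0→0.5]: (0.00+11.20)/2 × 0.5 = 2.8
  [0.5→1.5]: (11.20+18.16)/2 × 1 = 14.68
  [1.5→3.5]: (18.16+15.43)/2 × 2 = 33.59
  [3.5→5.5]: (15.43+10.85)/2 × 2 = 26.28
  [5.5→6.5]: (10.85+9.01)/2 × 1 = 9.93
  [6.5→8]: (9.01+6.80)/2 × 1.5 = 11.8575
  [8→9]: (6.80+5.63)/2 × 1 = 6.215
  Sum = 105.3525 µg/mL·hr

AUC = 105 µg/mL·hr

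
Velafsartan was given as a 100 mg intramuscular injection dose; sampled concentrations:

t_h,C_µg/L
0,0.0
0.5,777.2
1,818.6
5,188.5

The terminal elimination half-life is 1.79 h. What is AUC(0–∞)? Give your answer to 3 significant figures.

AUC = 3090 µg/L·h

Trapezoidal AUC_0→5:
  [0→0.5]: (0.0+777.2)/2 × 0.5 = 194.3
  [0.5→1]: (777.2+818.6)/2 × 0.5 = 398.95
  [1→5]: (818.6+188.5)/2 × 4 = 2014.2
  Sum = 2607.45 µg/L·h
k_e = ln2 / t½ = 0.693147 / 1.79 = 0.3872 h^-1
Extrapolated tail: C_last / k_e = 188.5 / 0.3872 = 486.829
AUC_0→∞ = 2607.45 + 486.829 = 3094.279 µg/L·h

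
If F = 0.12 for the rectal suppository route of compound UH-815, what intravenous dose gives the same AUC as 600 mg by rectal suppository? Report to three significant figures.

D_iv = 72.0 mg

Systemic exposure from an extravascular dose = F × D_ev, so the equivalent IV dose is F × D_ev.
D_iv = F × D_ev = 0.12 × 600 = 72 mg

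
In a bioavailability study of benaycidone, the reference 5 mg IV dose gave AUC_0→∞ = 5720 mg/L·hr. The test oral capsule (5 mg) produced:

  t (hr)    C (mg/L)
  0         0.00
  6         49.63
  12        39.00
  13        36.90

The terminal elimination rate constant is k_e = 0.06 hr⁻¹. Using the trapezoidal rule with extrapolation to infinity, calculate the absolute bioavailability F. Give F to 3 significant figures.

F = 0.187

Trapezoidal AUC_0→13 (oral capsule):
  [0→6]: (0.00+49.63)/2 × 6 = 148.89
  [6→12]: (49.63+39.00)/2 × 6 = 265.89
  [12→13]: (39.00+36.90)/2 × 1 = 37.95
  Sum = 452.73 mg/L·hr
Tail: C_last/k_e = 36.90/0.06 = 615.000
AUC_0→∞ (oral capsule) = 452.73 + 615.000 = 1067.73 mg/L·hr
F = (AUC_ev/D_ev)/(AUC_iv/D_iv) = (1067.73/5)/(5720/5) = 213.546/1144 = 0.1867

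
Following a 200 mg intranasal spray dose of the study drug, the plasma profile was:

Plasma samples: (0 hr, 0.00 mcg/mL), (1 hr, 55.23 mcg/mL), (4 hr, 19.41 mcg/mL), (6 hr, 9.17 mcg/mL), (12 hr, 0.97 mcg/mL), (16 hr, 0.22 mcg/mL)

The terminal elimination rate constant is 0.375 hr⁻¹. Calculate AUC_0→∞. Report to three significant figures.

Trapezoidal AUC_0→16:
  [0→1]: (0.00+55.23)/2 × 1 = 27.615
  [1→4]: (55.23+19.41)/2 × 3 = 111.96
  [4→6]: (19.41+9.17)/2 × 2 = 28.58
  [6→12]: (9.17+0.97)/2 × 6 = 30.42
  [12→16]: (0.97+0.22)/2 × 4 = 2.38
  Sum = 200.955 mcg/mL·hr
Extrapolated tail: C_last / k_e = 0.22 / 0.375 = 0.587
AUC_0→∞ = 200.955 + 0.587 = 201.542 mcg/mL·hr

AUC = 202 mcg/mL·hr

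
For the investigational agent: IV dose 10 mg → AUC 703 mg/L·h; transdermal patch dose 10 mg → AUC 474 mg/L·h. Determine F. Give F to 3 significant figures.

F = (AUC_ev / D_ev) / (AUC_iv / D_iv)
  = (474/10) / (703/10)
  = 47.4 / 70.3 = 0.6743

F = 0.674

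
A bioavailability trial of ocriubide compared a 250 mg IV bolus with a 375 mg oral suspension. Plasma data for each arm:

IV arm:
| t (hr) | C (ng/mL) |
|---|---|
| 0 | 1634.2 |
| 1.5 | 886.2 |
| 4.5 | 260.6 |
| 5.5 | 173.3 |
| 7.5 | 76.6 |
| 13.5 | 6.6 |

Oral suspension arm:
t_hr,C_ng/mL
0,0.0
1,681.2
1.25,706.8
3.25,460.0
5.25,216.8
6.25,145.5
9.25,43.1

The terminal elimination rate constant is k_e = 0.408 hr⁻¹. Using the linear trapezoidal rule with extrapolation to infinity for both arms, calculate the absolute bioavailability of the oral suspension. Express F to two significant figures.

F = 0.45

Trapezoidal AUC_0→13.5 (IV):
  [0→1.5]: (1634.2+886.2)/2 × 1.5 = 1890.3
  [1.5→4.5]: (886.2+260.6)/2 × 3 = 1720.2
  [4.5→5.5]: (260.6+173.3)/2 × 1 = 216.95
  [5.5→7.5]: (173.3+76.6)/2 × 2 = 249.9
  [7.5→13.5]: (76.6+6.6)/2 × 6 = 249.6
  Sum = 4326.95 ng/mL·hr
IV tail: 6.6/0.408 = 16.176; AUC_iv,0→∞ = 4326.95 + 16.176 = 4343.126 ng/mL·hr
Trapezoidal AUC_0→9.25 (oral suspension):
  [0→1]: (0.0+681.2)/2 × 1 = 340.6
  [1→1.25]: (681.2+706.8)/2 × 0.25 = 173.5
  [1.25→3.25]: (706.8+460.0)/2 × 2 = 1166.8
  [3.25→5.25]: (460.0+216.8)/2 × 2 = 676.8
  [5.25→6.25]: (216.8+145.5)/2 × 1 = 181.15
  [6.25→9.25]: (145.5+43.1)/2 × 3 = 282.9
  Sum = 2821.75 ng/mL·hr
oral suspension tail: 43.1/0.408 = 105.637; AUC_ev,0→∞ = 2821.75 + 105.637 = 2927.387 ng/mL·hr
F = (AUC_ev/D_ev)/(AUC_iv/D_iv) = (2927.387/375)/(4343.126/250) = 7.80637/17.372504 = 0.4494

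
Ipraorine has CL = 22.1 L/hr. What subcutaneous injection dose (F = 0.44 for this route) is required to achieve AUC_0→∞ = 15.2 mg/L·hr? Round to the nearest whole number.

Dose = 763 mg

Dose = CL × AUC_0→∞ / F
     = 22.1 × 15.2 / 0.44 = 763.455 mg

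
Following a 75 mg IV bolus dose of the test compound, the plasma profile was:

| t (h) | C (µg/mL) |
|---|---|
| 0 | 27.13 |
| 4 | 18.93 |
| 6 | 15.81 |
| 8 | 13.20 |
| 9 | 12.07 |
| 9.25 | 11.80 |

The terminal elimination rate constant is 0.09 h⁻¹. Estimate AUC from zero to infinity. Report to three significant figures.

AUC = 303 µg/mL·h

Trapezoidal AUC_0→9.25:
  [0→4]: (27.13+18.93)/2 × 4 = 92.12
  [4→6]: (18.93+15.81)/2 × 2 = 34.74
  [6→8]: (15.81+13.20)/2 × 2 = 29.01
  [8→9]: (13.20+12.07)/2 × 1 = 12.635
  [9→9.25]: (12.07+11.80)/2 × 0.25 = 2.98375
  Sum = 171.48875 µg/mL·h
Extrapolated tail: C_last / k_e = 11.80 / 0.09 = 131.111
AUC_0→∞ = 171.48875 + 131.111 = 302.59975 µg/mL·h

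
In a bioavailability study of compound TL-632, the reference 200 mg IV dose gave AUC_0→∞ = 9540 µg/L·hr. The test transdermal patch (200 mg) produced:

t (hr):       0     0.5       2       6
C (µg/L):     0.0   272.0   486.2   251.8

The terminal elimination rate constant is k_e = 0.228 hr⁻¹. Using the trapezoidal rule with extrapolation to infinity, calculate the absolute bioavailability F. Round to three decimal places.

Trapezoidal AUC_0→6 (transdermal patch):
  [0→0.5]: (0.0+272.0)/2 × 0.5 = 68.0
  [0.5→2]: (272.0+486.2)/2 × 1.5 = 568.65
  [2→6]: (486.2+251.8)/2 × 4 = 1476.0
  Sum = 2112.65 µg/L·hr
Tail: C_last/k_e = 251.8/0.228 = 1104.386
AUC_0→∞ (transdermal patch) = 2112.65 + 1104.386 = 3217.036 µg/L·hr
F = (AUC_ev/D_ev)/(AUC_iv/D_iv) = (3217.036/200)/(9540/200) = 16.08518/47.7 = 0.3372

F = 0.337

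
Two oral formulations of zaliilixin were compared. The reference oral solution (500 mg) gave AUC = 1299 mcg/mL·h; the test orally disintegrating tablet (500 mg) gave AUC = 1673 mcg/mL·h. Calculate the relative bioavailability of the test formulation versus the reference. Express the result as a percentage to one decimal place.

F_rel = 128.8%

F_rel = (AUC_test/D_test) / (AUC_ref/D_ref)
      = (1673/500) / (1299/500)
      = 3.346 / 2.598 = 1.2879 = 128.79%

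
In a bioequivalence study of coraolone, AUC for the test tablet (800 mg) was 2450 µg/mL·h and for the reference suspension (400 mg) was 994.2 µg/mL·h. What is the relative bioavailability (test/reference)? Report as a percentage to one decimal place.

F_rel = 123.2%

F_rel = (AUC_test/D_test) / (AUC_ref/D_ref)
      = (2450/800) / (994.2/400)
      = 3.0625 / 2.4855 = 1.2321 = 123.21%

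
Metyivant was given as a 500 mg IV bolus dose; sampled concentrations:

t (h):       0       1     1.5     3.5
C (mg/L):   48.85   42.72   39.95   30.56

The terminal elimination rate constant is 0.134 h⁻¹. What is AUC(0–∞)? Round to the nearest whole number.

AUC = 365 mg/L·h

Trapezoidal AUC_0→3.5:
  [0→1]: (48.85+42.72)/2 × 1 = 45.785
  [1→1.5]: (42.72+39.95)/2 × 0.5 = 20.6675
  [1.5→3.5]: (39.95+30.56)/2 × 2 = 70.51
  Sum = 136.9625 mg/L·h
Extrapolated tail: C_last / k_e = 30.56 / 0.134 = 228.060
AUC_0→∞ = 136.9625 + 228.060 = 365.0225 mg/L·h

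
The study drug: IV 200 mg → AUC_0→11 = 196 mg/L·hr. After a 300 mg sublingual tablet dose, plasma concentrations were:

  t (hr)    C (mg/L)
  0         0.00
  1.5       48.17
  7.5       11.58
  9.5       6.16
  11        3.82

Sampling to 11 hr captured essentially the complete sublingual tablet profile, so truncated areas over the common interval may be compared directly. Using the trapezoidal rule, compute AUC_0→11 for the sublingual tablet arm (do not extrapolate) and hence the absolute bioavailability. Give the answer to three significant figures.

F = 0.818

Trapezoidal AUC_0→11 (sublingual tablet):
  [0→1.5]: (0.00+48.17)/2 × 1.5 = 36.1275
  [1.5→7.5]: (48.17+11.58)/2 × 6 = 179.25
  [7.5→9.5]: (11.58+6.16)/2 × 2 = 17.74
  [9.5→11]: (6.16+3.82)/2 × 1.5 = 7.485
  Sum = 240.6025 mg/L·hr
F = (AUC_ev/D_ev)/(AUC_iv/D_iv) = (240.6025/300)/(196/200) = 0.802008/0.98 = 0.8184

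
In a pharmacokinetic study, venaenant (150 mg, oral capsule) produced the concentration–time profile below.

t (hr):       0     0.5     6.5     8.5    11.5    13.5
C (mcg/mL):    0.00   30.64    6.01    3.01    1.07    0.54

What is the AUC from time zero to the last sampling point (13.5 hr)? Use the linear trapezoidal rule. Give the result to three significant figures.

Trapezoidal AUC_0→13.5:
  [0→0.5]: (0.00+30.64)/2 × 0.5 = 7.66
  [0.5→6.5]: (30.64+6.01)/2 × 6 = 109.95
  [6.5→8.5]: (6.01+3.01)/2 × 2 = 9.02
  [8.5→11.5]: (3.01+1.07)/2 × 3 = 6.12
  [11.5→13.5]: (1.07+0.54)/2 × 2 = 1.61
  Sum = 134.36 mcg/mL·hr

AUC = 134 mcg/mL·hr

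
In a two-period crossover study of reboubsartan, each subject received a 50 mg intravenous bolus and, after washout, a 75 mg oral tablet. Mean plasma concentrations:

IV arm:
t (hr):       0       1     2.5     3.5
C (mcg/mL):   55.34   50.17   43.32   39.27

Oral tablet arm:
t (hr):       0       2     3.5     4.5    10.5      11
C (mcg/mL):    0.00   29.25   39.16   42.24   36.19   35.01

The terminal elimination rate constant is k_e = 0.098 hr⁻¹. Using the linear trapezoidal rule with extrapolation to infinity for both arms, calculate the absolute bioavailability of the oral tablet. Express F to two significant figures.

F = 0.86

Trapezoidal AUC_0→3.5 (IV):
  [0→1]: (55.34+50.17)/2 × 1 = 52.755
  [1→2.5]: (50.17+43.32)/2 × 1.5 = 70.1175
  [2.5→3.5]: (43.32+39.27)/2 × 1 = 41.295
  Sum = 164.1675 mcg/mL·hr
IV tail: 39.27/0.098 = 400.714; AUC_iv,0→∞ = 164.1675 + 400.714 = 564.8815 mcg/mL·hr
Trapezoidal AUC_0→11 (oral tablet):
  [0→2]: (0.00+29.25)/2 × 2 = 29.25
  [2→3.5]: (29.25+39.16)/2 × 1.5 = 51.3075
  [3.5→4.5]: (39.16+42.24)/2 × 1 = 40.7
  [4.5→10.5]: (42.24+36.19)/2 × 6 = 235.29
  [10.5→11]: (36.19+35.01)/2 × 0.5 = 17.8
  Sum = 374.3475 mcg/mL·hr
oral tablet tail: 35.01/0.098 = 357.245; AUC_ev,0→∞ = 374.3475 + 357.245 = 731.5925 mcg/mL·hr
F = (AUC_ev/D_ev)/(AUC_iv/D_iv) = (731.5925/75)/(564.8815/50) = 9.75457/11.29763 = 0.8634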